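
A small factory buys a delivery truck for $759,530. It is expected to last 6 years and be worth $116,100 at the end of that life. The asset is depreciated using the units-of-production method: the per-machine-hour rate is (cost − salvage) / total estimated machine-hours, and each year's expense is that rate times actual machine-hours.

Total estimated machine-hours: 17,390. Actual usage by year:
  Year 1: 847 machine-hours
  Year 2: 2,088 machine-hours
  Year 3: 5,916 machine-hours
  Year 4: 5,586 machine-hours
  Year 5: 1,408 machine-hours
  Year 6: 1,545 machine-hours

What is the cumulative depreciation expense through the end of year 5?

Depreciable base = $759,530 − $116,100 = $643,430.
Rate = $643,430 / 17,390 machine-hours = $37 per machine-hour.
Year 1: 847 × $37 = $31,339. Book value $728,191.
Year 2: 2,088 × $37 = $77,256. Book value $650,935.
Year 3: 5,916 × $37 = $218,892. Book value $432,043.
Year 4: 5,586 × $37 = $206,682. Book value $225,361.
Year 5: 1,408 × $37 = $52,096. Book value $173,265.
Accumulated through year 5 = $759,530 − $173,265 = $586,265.

$586,265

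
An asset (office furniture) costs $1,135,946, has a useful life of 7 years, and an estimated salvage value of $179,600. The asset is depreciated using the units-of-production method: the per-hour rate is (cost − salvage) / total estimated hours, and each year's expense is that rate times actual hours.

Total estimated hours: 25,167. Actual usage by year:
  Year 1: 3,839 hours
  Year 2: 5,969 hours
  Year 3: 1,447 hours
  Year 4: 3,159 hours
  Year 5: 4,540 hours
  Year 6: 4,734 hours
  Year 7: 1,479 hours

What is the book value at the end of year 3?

$708,256

Depreciable base = $1,135,946 − $179,600 = $956,346.
Rate = $956,346 / 25,167 hours = $38 per hour.
Year 1: 3,839 × $38 = $145,882. Book value $990,064.
Year 2: 5,969 × $38 = $226,822. Book value $763,242.
Year 3: 1,447 × $38 = $54,986. Book value $708,256.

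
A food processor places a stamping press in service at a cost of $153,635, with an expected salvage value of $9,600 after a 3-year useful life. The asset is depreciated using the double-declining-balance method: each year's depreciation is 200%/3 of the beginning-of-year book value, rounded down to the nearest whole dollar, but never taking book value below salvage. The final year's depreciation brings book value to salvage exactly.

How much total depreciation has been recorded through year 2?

$136,564

Depreciable base = $153,635 − $9,600 = $144,035.
Year 1: ⌊$153,635 × 200%/3⌋ = $102,423. Book value $51,212.
Year 2: ⌊$51,212 × 200%/3⌋ = $34,141. Book value $17,071.
Accumulated through year 2 = $153,635 − $17,071 = $136,564.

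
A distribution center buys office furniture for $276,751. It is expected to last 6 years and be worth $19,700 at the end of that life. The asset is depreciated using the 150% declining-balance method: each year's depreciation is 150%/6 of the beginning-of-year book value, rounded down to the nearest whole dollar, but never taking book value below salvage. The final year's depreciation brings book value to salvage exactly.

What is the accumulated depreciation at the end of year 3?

$159,996

Depreciable base = $276,751 − $19,700 = $257,051.
Year 1: ⌊$276,751 × 150%/6⌋ = $69,187. Book value $207,564.
Year 2: ⌊$207,564 × 150%/6⌋ = $51,891. Book value $155,673.
Year 3: ⌊$155,673 × 150%/6⌋ = $38,918. Book value $116,755.
Accumulated through year 3 = $276,751 − $116,755 = $159,996.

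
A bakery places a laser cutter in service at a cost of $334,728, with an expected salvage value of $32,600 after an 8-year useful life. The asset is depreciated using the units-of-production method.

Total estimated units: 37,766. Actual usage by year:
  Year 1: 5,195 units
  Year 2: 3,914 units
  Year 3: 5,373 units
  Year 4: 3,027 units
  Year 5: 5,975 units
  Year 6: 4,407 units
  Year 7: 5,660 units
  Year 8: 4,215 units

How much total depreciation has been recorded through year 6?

Depreciable base = $334,728 − $32,600 = $302,128.
Rate = $302,128 / 37,766 units = $8 per unit.
Year 1: 5,195 × $8 = $41,560. Book value $293,168.
Year 2: 3,914 × $8 = $31,312. Book value $261,856.
Year 3: 5,373 × $8 = $42,984. Book value $218,872.
Year 4: 3,027 × $8 = $24,216. Book value $194,656.
Year 5: 5,975 × $8 = $47,800. Book value $146,856.
Year 6: 4,407 × $8 = $35,256. Book value $111,600.
Accumulated through year 6 = $334,728 − $111,600 = $223,128.

$223,128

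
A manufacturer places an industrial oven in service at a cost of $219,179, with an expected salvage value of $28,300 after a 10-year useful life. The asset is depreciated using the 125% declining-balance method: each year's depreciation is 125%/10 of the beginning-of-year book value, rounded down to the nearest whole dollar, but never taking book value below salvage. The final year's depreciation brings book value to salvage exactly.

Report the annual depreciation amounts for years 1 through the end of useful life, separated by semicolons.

$27,397; $23,972; $20,976; $18,354; $16,060; $14,052; $12,296; $10,759; $9,414; $37,599

Depreciable base = $219,179 − $28,300 = $190,879.
Year 1: ⌊$219,179 × 125%/10⌋ = $27,397. Book value $191,782.
Year 2: ⌊$191,782 × 125%/10⌋ = $23,972. Book value $167,810.
Year 3: ⌊$167,810 × 125%/10⌋ = $20,976. Book value $146,834.
Year 4: ⌊$146,834 × 125%/10⌋ = $18,354. Book value $128,480.
Year 5: ⌊$128,480 × 125%/10⌋ = $16,060. Book value $112,420.
Year 6: ⌊$112,420 × 125%/10⌋ = $14,052. Book value $98,368.
Year 7: ⌊$98,368 × 125%/10⌋ = $12,296. Book value $86,072.
Year 8: ⌊$86,072 × 125%/10⌋ = $10,759. Book value $75,313.
Year 9: ⌊$75,313 × 125%/10⌋ = $9,414. Book value $65,899.
Year 10 (final): $65,899 − $28,300 = $37,599. Book value $28,300.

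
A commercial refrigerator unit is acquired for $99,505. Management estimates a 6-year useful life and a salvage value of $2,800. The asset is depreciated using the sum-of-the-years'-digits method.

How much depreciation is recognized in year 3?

Depreciable base = $99,505 − $2,800 = $96,705.
Sum of the years' digits = 6+5+4+3+2+1 = 21.
Year 1: $96,705 × 6/21 = $27,630. Book value $71,875.
Year 2: $96,705 × 5/21 = $23,025. Book value $48,850.
Year 3: $96,705 × 4/21 = $18,420. Book value $30,430.

$18,420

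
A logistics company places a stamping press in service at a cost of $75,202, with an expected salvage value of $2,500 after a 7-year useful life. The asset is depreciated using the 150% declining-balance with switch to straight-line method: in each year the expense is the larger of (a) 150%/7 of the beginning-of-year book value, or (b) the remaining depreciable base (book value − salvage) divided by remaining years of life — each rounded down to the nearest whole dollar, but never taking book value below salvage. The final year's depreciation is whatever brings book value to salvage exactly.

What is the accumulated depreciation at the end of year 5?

Depreciable base = $75,202 − $2,500 = $72,702.
Year 1: DB = ⌊$75,202 × 150%/7⌋ = $16,114; SL = ⌊$72,702/7⌋ = $10,386 → take DB $16,114. Book value $59,088.
Year 2: DB = ⌊$59,088 × 150%/7⌋ = $12,661; SL = ⌊$56,588/6⌋ = $9,431 → take DB $12,661. Book value $46,427.
Year 3: DB = ⌊$46,427 × 150%/7⌋ = $9,948; SL = ⌊$43,927/5⌋ = $8,785 → take DB $9,948. Book value $36,479.
Year 4: DB = ⌊$36,479 × 150%/7⌋ = $7,816; SL = ⌊$33,979/4⌋ = $8,494 → take SL $8,494. Book value $27,985.
Year 5: DB = ⌊$27,985 × 150%/7⌋ = $5,996; SL = ⌊$25,485/3⌋ = $8,495 → take SL $8,495. Book value $19,490.
Accumulated through year 5 = $75,202 − $19,490 = $55,712.

$55,712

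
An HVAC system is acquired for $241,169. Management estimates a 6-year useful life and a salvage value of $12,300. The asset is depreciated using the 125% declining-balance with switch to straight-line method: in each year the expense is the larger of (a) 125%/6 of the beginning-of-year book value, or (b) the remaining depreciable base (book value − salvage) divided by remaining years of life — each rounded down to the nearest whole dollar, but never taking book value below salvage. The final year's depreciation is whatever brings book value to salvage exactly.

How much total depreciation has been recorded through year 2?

$90,019

Depreciable base = $241,169 − $12,300 = $228,869.
Year 1: DB = ⌊$241,169 × 125%/6⌋ = $50,243; SL = ⌊$228,869/6⌋ = $38,144 → take DB $50,243. Book value $190,926.
Year 2: DB = ⌊$190,926 × 125%/6⌋ = $39,776; SL = ⌊$178,626/5⌋ = $35,725 → take DB $39,776. Book value $151,150.
Accumulated through year 2 = $241,169 − $151,150 = $90,019.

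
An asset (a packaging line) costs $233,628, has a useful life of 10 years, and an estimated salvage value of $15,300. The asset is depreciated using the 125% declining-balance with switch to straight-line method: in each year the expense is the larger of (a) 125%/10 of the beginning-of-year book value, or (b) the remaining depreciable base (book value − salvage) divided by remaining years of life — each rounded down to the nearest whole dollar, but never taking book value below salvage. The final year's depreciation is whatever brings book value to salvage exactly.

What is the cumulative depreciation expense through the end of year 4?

$97,288

Depreciable base = $233,628 − $15,300 = $218,328.
Year 1: DB = ⌊$233,628 × 125%/10⌋ = $29,203; SL = ⌊$218,328/10⌋ = $21,832 → take DB $29,203. Book value $204,425.
Year 2: DB = ⌊$204,425 × 125%/10⌋ = $25,553; SL = ⌊$189,125/9⌋ = $21,013 → take DB $25,553. Book value $178,872.
Year 3: DB = ⌊$178,872 × 125%/10⌋ = $22,359; SL = ⌊$163,572/8⌋ = $20,446 → take DB $22,359. Book value $156,513.
Year 4: DB = ⌊$156,513 × 125%/10⌋ = $19,564; SL = ⌊$141,213/7⌋ = $20,173 → take SL $20,173. Book value $136,340.
Accumulated through year 4 = $233,628 − $136,340 = $97,288.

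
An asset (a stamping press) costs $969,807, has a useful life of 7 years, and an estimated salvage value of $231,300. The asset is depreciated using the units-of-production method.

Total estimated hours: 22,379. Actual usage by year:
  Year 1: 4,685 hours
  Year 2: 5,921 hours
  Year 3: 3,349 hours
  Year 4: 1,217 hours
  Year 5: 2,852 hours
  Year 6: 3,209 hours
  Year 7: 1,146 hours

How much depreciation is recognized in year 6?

Depreciable base = $969,807 − $231,300 = $738,507.
Rate = $738,507 / 22,379 hours = $33 per hour.
Year 1: 4,685 × $33 = $154,605. Book value $815,202.
Year 2: 5,921 × $33 = $195,393. Book value $619,809.
Year 3: 3,349 × $33 = $110,517. Book value $509,292.
Year 4: 1,217 × $33 = $40,161. Book value $469,131.
Year 5: 2,852 × $33 = $94,116. Book value $375,015.
Year 6: 3,209 × $33 = $105,897. Book value $269,118.

$105,897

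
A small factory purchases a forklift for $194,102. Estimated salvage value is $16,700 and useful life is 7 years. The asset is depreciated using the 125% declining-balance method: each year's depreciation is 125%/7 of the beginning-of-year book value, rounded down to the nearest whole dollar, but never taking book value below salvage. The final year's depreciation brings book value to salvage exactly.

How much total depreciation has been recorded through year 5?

$121,510

Depreciable base = $194,102 − $16,700 = $177,402.
Year 1: ⌊$194,102 × 125%/7⌋ = $34,661. Book value $159,441.
Year 2: ⌊$159,441 × 125%/7⌋ = $28,471. Book value $130,970.
Year 3: ⌊$130,970 × 125%/7⌋ = $23,387. Book value $107,583.
Year 4: ⌊$107,583 × 125%/7⌋ = $19,211. Book value $88,372.
Year 5: ⌊$88,372 × 125%/7⌋ = $15,780. Book value $72,592.
Accumulated through year 5 = $194,102 − $72,592 = $121,510.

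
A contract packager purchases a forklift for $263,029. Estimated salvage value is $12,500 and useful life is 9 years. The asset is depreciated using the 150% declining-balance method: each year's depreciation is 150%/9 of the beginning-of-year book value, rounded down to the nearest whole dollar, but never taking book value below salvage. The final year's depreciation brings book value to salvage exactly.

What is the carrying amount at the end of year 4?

$126,848

Depreciable base = $263,029 − $12,500 = $250,529.
Year 1: ⌊$263,029 × 150%/9⌋ = $43,838. Book value $219,191.
Year 2: ⌊$219,191 × 150%/9⌋ = $36,531. Book value $182,660.
Year 3: ⌊$182,660 × 150%/9⌋ = $30,443. Book value $152,217.
Year 4: ⌊$152,217 × 150%/9⌋ = $25,369. Book value $126,848.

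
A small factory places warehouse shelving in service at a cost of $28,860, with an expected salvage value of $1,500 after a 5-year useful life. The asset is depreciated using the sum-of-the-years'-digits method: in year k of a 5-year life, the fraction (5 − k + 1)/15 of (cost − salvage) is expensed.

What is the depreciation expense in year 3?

Depreciable base = $28,860 − $1,500 = $27,360.
Sum of the years' digits = 5+4+3+2+1 = 15.
Year 1: $27,360 × 5/15 = $9,120. Book value $19,740.
Year 2: $27,360 × 4/15 = $7,296. Book value $12,444.
Year 3: $27,360 × 3/15 = $5,472. Book value $6,972.

$5,472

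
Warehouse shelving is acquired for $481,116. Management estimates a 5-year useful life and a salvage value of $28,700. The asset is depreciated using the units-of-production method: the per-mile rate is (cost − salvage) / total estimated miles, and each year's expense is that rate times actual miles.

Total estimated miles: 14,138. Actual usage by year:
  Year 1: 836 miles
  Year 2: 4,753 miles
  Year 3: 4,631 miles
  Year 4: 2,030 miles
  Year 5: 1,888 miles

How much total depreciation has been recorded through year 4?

Depreciable base = $481,116 − $28,700 = $452,416.
Rate = $452,416 / 14,138 miles = $32 per mile.
Year 1: 836 × $32 = $26,752. Book value $454,364.
Year 2: 4,753 × $32 = $152,096. Book value $302,268.
Year 3: 4,631 × $32 = $148,192. Book value $154,076.
Year 4: 2,030 × $32 = $64,960. Book value $89,116.
Accumulated through year 4 = $481,116 − $89,116 = $392,000.

$392,000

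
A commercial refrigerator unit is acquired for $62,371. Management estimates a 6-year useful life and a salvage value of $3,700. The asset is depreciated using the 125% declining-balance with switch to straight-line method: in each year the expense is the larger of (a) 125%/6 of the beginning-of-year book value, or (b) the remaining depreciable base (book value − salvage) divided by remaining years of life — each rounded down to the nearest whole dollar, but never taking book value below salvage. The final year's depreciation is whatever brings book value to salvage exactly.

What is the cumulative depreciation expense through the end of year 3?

Depreciable base = $62,371 − $3,700 = $58,671.
Year 1: DB = ⌊$62,371 × 125%/6⌋ = $12,993; SL = ⌊$58,671/6⌋ = $9,778 → take DB $12,993. Book value $49,378.
Year 2: DB = ⌊$49,378 × 125%/6⌋ = $10,287; SL = ⌊$45,678/5⌋ = $9,135 → take DB $10,287. Book value $39,091.
Year 3: DB = ⌊$39,091 × 125%/6⌋ = $8,143; SL = ⌊$35,391/4⌋ = $8,847 → take SL $8,847. Book value $30,244.
Accumulated through year 3 = $62,371 − $30,244 = $32,127.

$32,127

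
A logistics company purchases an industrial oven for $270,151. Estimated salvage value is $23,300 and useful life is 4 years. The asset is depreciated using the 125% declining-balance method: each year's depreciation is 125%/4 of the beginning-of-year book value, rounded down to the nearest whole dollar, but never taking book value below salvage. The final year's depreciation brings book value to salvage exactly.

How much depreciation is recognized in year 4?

Depreciable base = $270,151 − $23,300 = $246,851.
Year 1: ⌊$270,151 × 125%/4⌋ = $84,422. Book value $185,729.
Year 2: ⌊$185,729 × 125%/4⌋ = $58,040. Book value $127,689.
Year 3: ⌊$127,689 × 125%/4⌋ = $39,902. Book value $87,787.
Year 4 (final): $87,787 − $23,300 = $64,487. Book value $23,300.

$64,487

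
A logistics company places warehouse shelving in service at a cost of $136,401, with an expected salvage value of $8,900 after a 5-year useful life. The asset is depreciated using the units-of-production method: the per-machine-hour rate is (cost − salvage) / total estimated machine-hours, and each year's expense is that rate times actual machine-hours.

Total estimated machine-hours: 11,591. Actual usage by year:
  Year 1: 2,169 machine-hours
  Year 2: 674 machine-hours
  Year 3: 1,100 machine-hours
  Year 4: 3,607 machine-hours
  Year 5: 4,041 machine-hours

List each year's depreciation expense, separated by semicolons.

$23,859; $7,414; $12,100; $39,677; $44,451

Depreciable base = $136,401 − $8,900 = $127,501.
Rate = $127,501 / 11,591 machine-hours = $11 per machine-hour.
Year 1: 2,169 × $11 = $23,859. Book value $112,542.
Year 2: 674 × $11 = $7,414. Book value $105,128.
Year 3: 1,100 × $11 = $12,100. Book value $93,028.
Year 4: 3,607 × $11 = $39,677. Book value $53,351.
Year 5: 4,041 × $11 = $44,451. Book value $8,900.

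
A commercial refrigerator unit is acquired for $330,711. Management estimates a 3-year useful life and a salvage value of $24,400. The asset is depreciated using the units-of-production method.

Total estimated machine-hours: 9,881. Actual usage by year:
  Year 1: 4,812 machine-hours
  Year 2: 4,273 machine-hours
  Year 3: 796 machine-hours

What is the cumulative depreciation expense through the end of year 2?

Depreciable base = $330,711 − $24,400 = $306,311.
Rate = $306,311 / 9,881 machine-hours = $31 per machine-hour.
Year 1: 4,812 × $31 = $149,172. Book value $181,539.
Year 2: 4,273 × $31 = $132,463. Book value $49,076.
Accumulated through year 2 = $330,711 − $49,076 = $281,635.

$281,635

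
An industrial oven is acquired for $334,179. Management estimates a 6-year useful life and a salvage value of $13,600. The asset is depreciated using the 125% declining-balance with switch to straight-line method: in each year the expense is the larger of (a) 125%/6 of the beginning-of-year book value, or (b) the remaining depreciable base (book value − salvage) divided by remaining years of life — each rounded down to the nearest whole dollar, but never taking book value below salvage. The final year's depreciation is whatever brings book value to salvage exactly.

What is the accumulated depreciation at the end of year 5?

Depreciable base = $334,179 − $13,600 = $320,579.
Year 1: DB = ⌊$334,179 × 125%/6⌋ = $69,620; SL = ⌊$320,579/6⌋ = $53,429 → take DB $69,620. Book value $264,559.
Year 2: DB = ⌊$264,559 × 125%/6⌋ = $55,116; SL = ⌊$250,959/5⌋ = $50,191 → take DB $55,116. Book value $209,443.
Year 3: DB = ⌊$209,443 × 125%/6⌋ = $43,633; SL = ⌊$195,843/4⌋ = $48,960 → take SL $48,960. Book value $160,483.
Year 4: DB = ⌊$160,483 × 125%/6⌋ = $33,433; SL = ⌊$146,883/3⌋ = $48,961 → take SL $48,961. Book value $111,522.
Year 5: DB = ⌊$111,522 × 125%/6⌋ = $23,233; SL = ⌊$97,922/2⌋ = $48,961 → take SL $48,961. Book value $62,561.
Accumulated through year 5 = $334,179 − $62,561 = $271,618.

$271,618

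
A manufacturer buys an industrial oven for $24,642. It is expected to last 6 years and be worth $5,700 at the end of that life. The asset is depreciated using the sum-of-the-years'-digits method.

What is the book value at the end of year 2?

Depreciable base = $24,642 − $5,700 = $18,942.
Sum of the years' digits = 6+5+4+3+2+1 = 21.
Year 1: $18,942 × 6/21 = $5,412. Book value $19,230.
Year 2: $18,942 × 5/21 = $4,510. Book value $14,720.

$14,720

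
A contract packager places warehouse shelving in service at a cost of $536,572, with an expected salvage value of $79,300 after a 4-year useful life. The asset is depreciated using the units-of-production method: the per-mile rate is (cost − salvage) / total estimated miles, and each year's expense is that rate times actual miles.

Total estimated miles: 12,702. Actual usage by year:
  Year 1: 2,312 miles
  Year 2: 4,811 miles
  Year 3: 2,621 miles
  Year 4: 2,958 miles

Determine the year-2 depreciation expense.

Depreciable base = $536,572 − $79,300 = $457,272.
Rate = $457,272 / 12,702 miles = $36 per mile.
Year 1: 2,312 × $36 = $83,232. Book value $453,340.
Year 2: 4,811 × $36 = $173,196. Book value $280,144.

$173,196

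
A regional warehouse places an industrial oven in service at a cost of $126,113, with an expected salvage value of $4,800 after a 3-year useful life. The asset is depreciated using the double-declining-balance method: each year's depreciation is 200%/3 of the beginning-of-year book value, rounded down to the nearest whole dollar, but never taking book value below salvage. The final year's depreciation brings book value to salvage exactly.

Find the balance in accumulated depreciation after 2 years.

Depreciable base = $126,113 − $4,800 = $121,313.
Year 1: ⌊$126,113 × 200%/3⌋ = $84,075. Book value $42,038.
Year 2: ⌊$42,038 × 200%/3⌋ = $28,025. Book value $14,013.
Accumulated through year 2 = $126,113 − $14,013 = $112,100.

$112,100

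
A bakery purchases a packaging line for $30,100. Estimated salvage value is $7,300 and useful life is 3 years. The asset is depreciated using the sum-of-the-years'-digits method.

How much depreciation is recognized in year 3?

$3,800

Depreciable base = $30,100 − $7,300 = $22,800.
Sum of the years' digits = 3+2+1 = 6.
Year 1: $22,800 × 3/6 = $11,400. Book value $18,700.
Year 2: $22,800 × 2/6 = $7,600. Book value $11,100.
Year 3: $22,800 × 1/6 = $3,800. Book value $7,300.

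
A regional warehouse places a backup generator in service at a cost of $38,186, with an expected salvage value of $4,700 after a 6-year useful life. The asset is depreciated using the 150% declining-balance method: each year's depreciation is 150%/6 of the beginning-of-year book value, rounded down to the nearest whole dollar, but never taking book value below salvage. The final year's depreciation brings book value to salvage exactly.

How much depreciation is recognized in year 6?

Depreciable base = $38,186 − $4,700 = $33,486.
Year 1: ⌊$38,186 × 150%/6⌋ = $9,546. Book value $28,640.
Year 2: ⌊$28,640 × 150%/6⌋ = $7,160. Book value $21,480.
Year 3: ⌊$21,480 × 150%/6⌋ = $5,370. Book value $16,110.
Year 4: ⌊$16,110 × 150%/6⌋ = $4,027. Book value $12,083.
Year 5: ⌊$12,083 × 150%/6⌋ = $3,020. Book value $9,063.
Year 6 (final): $9,063 − $4,700 = $4,363. Book value $4,700.

$4,363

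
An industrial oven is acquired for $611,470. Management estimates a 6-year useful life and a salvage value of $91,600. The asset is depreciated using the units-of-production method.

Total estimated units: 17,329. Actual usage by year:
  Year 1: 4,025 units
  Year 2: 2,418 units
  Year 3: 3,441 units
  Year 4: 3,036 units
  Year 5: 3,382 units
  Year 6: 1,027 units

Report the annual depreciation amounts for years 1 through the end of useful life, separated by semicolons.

Depreciable base = $611,470 − $91,600 = $519,870.
Rate = $519,870 / 17,329 units = $30 per unit.
Year 1: 4,025 × $30 = $120,750. Book value $490,720.
Year 2: 2,418 × $30 = $72,540. Book value $418,180.
Year 3: 3,441 × $30 = $103,230. Book value $314,950.
Year 4: 3,036 × $30 = $91,080. Book value $223,870.
Year 5: 3,382 × $30 = $101,460. Book value $122,410.
Year 6: 1,027 × $30 = $30,810. Book value $91,600.

$120,750; $72,540; $103,230; $91,080; $101,460; $30,810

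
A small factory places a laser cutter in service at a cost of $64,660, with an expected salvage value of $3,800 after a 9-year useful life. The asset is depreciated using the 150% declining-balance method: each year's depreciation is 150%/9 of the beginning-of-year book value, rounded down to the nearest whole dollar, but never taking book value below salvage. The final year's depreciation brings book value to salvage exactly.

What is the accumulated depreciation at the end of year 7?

$46,613

Depreciable base = $64,660 − $3,800 = $60,860.
Year 1: ⌊$64,660 × 150%/9⌋ = $10,776. Book value $53,884.
Year 2: ⌊$53,884 × 150%/9⌋ = $8,980. Book value $44,904.
Year 3: ⌊$44,904 × 150%/9⌋ = $7,484. Book value $37,420.
Year 4: ⌊$37,420 × 150%/9⌋ = $6,236. Book value $31,184.
Year 5: ⌊$31,184 × 150%/9⌋ = $5,197. Book value $25,987.
Year 6: ⌊$25,987 × 150%/9⌋ = $4,331. Book value $21,656.
Year 7: ⌊$21,656 × 150%/9⌋ = $3,609. Book value $18,047.
Accumulated through year 7 = $64,660 − $18,047 = $46,613.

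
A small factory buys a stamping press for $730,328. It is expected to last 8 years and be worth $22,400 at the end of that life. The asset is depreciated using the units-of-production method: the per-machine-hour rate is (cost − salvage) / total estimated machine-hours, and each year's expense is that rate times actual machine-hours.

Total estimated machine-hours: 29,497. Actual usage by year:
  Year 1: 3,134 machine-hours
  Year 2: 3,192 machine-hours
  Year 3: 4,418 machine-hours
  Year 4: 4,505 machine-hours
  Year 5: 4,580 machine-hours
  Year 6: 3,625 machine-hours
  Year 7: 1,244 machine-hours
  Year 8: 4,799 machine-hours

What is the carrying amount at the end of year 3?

$472,472

Depreciable base = $730,328 − $22,400 = $707,928.
Rate = $707,928 / 29,497 machine-hours = $24 per machine-hour.
Year 1: 3,134 × $24 = $75,216. Book value $655,112.
Year 2: 3,192 × $24 = $76,608. Book value $578,504.
Year 3: 4,418 × $24 = $106,032. Book value $472,472.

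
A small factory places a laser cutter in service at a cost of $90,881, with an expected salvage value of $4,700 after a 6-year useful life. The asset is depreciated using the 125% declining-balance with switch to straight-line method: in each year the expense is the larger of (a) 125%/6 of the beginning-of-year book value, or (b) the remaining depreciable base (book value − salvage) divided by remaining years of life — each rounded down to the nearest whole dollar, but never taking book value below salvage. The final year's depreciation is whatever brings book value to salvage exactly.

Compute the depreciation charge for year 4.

Depreciable base = $90,881 − $4,700 = $86,181.
Year 1: DB = ⌊$90,881 × 125%/6⌋ = $18,933; SL = ⌊$86,181/6⌋ = $14,363 → take DB $18,933. Book value $71,948.
Year 2: DB = ⌊$71,948 × 125%/6⌋ = $14,989; SL = ⌊$67,248/5⌋ = $13,449 → take DB $14,989. Book value $56,959.
Year 3: DB = ⌊$56,959 × 125%/6⌋ = $11,866; SL = ⌊$52,259/4⌋ = $13,064 → take SL $13,064. Book value $43,895.
Year 4: DB = ⌊$43,895 × 125%/6⌋ = $9,144; SL = ⌊$39,195/3⌋ = $13,065 → take SL $13,065. Book value $30,830.

$13,065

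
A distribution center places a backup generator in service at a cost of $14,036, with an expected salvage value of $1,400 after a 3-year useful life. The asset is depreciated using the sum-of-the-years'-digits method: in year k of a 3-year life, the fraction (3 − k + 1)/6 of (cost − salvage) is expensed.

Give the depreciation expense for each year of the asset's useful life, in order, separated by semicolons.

Depreciable base = $14,036 − $1,400 = $12,636.
Sum of the years' digits = 3+2+1 = 6.
Year 1: $12,636 × 3/6 = $6,318. Book value $7,718.
Year 2: $12,636 × 2/6 = $4,212. Book value $3,506.
Year 3: $12,636 × 1/6 = $2,106. Book value $1,400.

$6,318; $4,212; $2,106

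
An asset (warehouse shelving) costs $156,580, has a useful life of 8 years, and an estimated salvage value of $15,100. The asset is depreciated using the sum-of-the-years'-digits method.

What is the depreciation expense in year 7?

Depreciable base = $156,580 − $15,100 = $141,480.
Sum of the years' digits = 8+7+6+5+4+3+2+1 = 36.
Year 1: $141,480 × 8/36 = $31,440. Book value $125,140.
Year 2: $141,480 × 7/36 = $27,510. Book value $97,630.
Year 3: $141,480 × 6/36 = $23,580. Book value $74,050.
Year 4: $141,480 × 5/36 = $19,650. Book value $54,400.
Year 5: $141,480 × 4/36 = $15,720. Book value $38,680.
Year 6: $141,480 × 3/36 = $11,790. Book value $26,890.
Year 7: $141,480 × 2/36 = $7,860. Book value $19,030.

$7,860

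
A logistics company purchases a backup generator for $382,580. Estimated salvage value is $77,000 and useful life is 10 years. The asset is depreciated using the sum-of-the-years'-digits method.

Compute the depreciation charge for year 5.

Depreciable base = $382,580 − $77,000 = $305,580.
Sum of the years' digits = 10+9+8+7+6+5+4+3+2+1 = 55.
Year 1: $305,580 × 10/55 = $55,560. Book value $327,020.
Year 2: $305,580 × 9/55 = $50,004. Book value $277,016.
Year 3: $305,580 × 8/55 = $44,448. Book value $232,568.
Year 4: $305,580 × 7/55 = $38,892. Book value $193,676.
Year 5: $305,580 × 6/55 = $33,336. Book value $160,340.

$33,336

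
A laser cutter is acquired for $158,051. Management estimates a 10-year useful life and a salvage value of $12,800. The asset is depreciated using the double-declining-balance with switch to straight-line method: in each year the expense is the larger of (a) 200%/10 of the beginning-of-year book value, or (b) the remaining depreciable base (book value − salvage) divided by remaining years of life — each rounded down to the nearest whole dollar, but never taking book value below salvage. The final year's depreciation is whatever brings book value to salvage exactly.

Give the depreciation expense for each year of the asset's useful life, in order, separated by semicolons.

Depreciable base = $158,051 − $12,800 = $145,251.
Year 1: DB = ⌊$158,051 × 200%/10⌋ = $31,610; SL = ⌊$145,251/10⌋ = $14,525 → take DB $31,610. Book value $126,441.
Year 2: DB = ⌊$126,441 × 200%/10⌋ = $25,288; SL = ⌊$113,641/9⌋ = $12,626 → take DB $25,288. Book value $101,153.
Year 3: DB = ⌊$101,153 × 200%/10⌋ = $20,230; SL = ⌊$88,353/8⌋ = $11,044 → take DB $20,230. Book value $80,923.
Year 4: DB = ⌊$80,923 × 200%/10⌋ = $16,184; SL = ⌊$68,123/7⌋ = $9,731 → take DB $16,184. Book value $64,739.
Year 5: DB = ⌊$64,739 × 200%/10⌋ = $12,947; SL = ⌊$51,939/6⌋ = $8,656 → take DB $12,947. Book value $51,792.
Year 6: DB = ⌊$51,792 × 200%/10⌋ = $10,358; SL = ⌊$38,992/5⌋ = $7,798 → take DB $10,358. Book value $41,434.
Year 7: DB = ⌊$41,434 × 200%/10⌋ = $8,286; SL = ⌊$28,634/4⌋ = $7,158 → take DB $8,286. Book value $33,148.
Year 8: DB = ⌊$33,148 × 200%/10⌋ = $6,629; SL = ⌊$20,348/3⌋ = $6,782 → take SL $6,782. Book value $26,366.
Year 9: DB = ⌊$26,366 × 200%/10⌋ = $5,273; SL = ⌊$13,566/2⌋ = $6,783 → take SL $6,783. Book value $19,583.
Year 10 (final): $19,583 − $12,800 = $6,783. Book value $12,800.

$31,610; $25,288; $20,230; $16,184; $12,947; $10,358; $8,286; $6,782; $6,783; $6,783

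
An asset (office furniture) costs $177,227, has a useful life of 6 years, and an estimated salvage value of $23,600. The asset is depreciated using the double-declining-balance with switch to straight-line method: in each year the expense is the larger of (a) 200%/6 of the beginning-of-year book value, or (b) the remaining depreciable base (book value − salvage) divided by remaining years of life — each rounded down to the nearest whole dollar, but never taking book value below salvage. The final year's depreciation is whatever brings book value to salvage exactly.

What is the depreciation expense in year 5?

Depreciable base = $177,227 − $23,600 = $153,627.
Year 1: DB = ⌊$177,227 × 200%/6⌋ = $59,075; SL = ⌊$153,627/6⌋ = $25,604 → take DB $59,075. Book value $118,152.
Year 2: DB = ⌊$118,152 × 200%/6⌋ = $39,384; SL = ⌊$94,552/5⌋ = $18,910 → take DB $39,384. Book value $78,768.
Year 3: DB = ⌊$78,768 × 200%/6⌋ = $26,256; SL = ⌊$55,168/4⌋ = $13,792 → take DB $26,256. Book value $52,512.
Year 4: DB = ⌊$52,512 × 200%/6⌋ = $17,504; SL = ⌊$28,912/3⌋ = $9,637 → take DB $17,504. Book value $35,008.
Year 5: DB = ⌊$35,008 × 200%/6⌋ = $11,669; SL = ⌊$11,408/2⌋ = $5,704 → take DB $11,669, capped at $11,408. Book value $23,600.

$11,408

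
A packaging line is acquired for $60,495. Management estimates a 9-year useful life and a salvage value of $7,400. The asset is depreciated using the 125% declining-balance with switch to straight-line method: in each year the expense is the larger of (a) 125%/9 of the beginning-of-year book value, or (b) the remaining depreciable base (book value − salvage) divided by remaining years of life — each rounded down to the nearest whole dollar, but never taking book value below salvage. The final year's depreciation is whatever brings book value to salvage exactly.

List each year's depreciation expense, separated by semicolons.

Depreciable base = $60,495 − $7,400 = $53,095.
Year 1: DB = ⌊$60,495 × 125%/9⌋ = $8,402; SL = ⌊$53,095/9⌋ = $5,899 → take DB $8,402. Book value $52,093.
Year 2: DB = ⌊$52,093 × 125%/9⌋ = $7,235; SL = ⌊$44,693/8⌋ = $5,586 → take DB $7,235. Book value $44,858.
Year 3: DB = ⌊$44,858 × 125%/9⌋ = $6,230; SL = ⌊$37,458/7⌋ = $5,351 → take DB $6,230. Book value $38,628.
Year 4: DB = ⌊$38,628 × 125%/9⌋ = $5,365; SL = ⌊$31,228/6⌋ = $5,204 → take DB $5,365. Book value $33,263.
Year 5: DB = ⌊$33,263 × 125%/9⌋ = $4,619; SL = ⌊$25,863/5⌋ = $5,172 → take SL $5,172. Book value $28,091.
Year 6: DB = ⌊$28,091 × 125%/9⌋ = $3,901; SL = ⌊$20,691/4⌋ = $5,172 → take SL $5,172. Book value $22,919.
Year 7: DB = ⌊$22,919 × 125%/9⌋ = $3,183; SL = ⌊$15,519/3⌋ = $5,173 → take SL $5,173. Book value $17,746.
Year 8: DB = ⌊$17,746 × 125%/9⌋ = $2,464; SL = ⌊$10,346/2⌋ = $5,173 → take SL $5,173. Book value $12,573.
Year 9 (final): $12,573 − $7,400 = $5,173. Book value $7,400.

$8,402; $7,235; $6,230; $5,365; $5,172; $5,172; $5,173; $5,173; $5,173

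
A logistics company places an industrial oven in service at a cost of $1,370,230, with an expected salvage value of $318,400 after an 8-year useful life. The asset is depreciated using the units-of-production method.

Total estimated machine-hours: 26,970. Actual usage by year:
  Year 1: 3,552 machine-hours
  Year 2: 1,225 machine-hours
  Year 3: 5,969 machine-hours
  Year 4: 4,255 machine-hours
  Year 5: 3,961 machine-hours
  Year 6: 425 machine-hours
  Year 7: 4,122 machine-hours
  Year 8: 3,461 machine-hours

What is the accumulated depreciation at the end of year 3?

$419,094

Depreciable base = $1,370,230 − $318,400 = $1,051,830.
Rate = $1,051,830 / 26,970 machine-hours = $39 per machine-hour.
Year 1: 3,552 × $39 = $138,528. Book value $1,231,702.
Year 2: 1,225 × $39 = $47,775. Book value $1,183,927.
Year 3: 5,969 × $39 = $232,791. Book value $951,136.
Accumulated through year 3 = $1,370,230 − $951,136 = $419,094.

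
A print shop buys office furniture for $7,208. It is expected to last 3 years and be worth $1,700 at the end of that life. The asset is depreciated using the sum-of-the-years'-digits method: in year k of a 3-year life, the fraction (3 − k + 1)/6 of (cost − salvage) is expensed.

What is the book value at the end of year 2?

Depreciable base = $7,208 − $1,700 = $5,508.
Sum of the years' digits = 3+2+1 = 6.
Year 1: $5,508 × 3/6 = $2,754. Book value $4,454.
Year 2: $5,508 × 2/6 = $1,836. Book value $2,618.

$2,618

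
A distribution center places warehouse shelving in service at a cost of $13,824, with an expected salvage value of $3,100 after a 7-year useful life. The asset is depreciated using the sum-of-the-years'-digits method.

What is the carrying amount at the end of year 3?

Depreciable base = $13,824 − $3,100 = $10,724.
Sum of the years' digits = 7+6+5+4+3+2+1 = 28.
Year 1: $10,724 × 7/28 = $2,681. Book value $11,143.
Year 2: $10,724 × 6/28 = $2,298. Book value $8,845.
Year 3: $10,724 × 5/28 = $1,915. Book value $6,930.

$6,930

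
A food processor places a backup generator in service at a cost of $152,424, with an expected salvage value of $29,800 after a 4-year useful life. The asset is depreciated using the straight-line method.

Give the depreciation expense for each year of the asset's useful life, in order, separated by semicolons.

Depreciable base = $152,424 − $29,800 = $122,624.
Annual expense = $122,624 / 4 = $30,656.
End of year 1: book value $121,768.
End of year 2: book value $91,112.
End of year 3: book value $60,456.
End of year 4: book value $29,800.

$30,656; $30,656; $30,656; $30,656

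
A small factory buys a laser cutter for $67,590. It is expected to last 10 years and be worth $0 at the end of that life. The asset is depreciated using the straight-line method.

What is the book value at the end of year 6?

$27,036

Depreciable base = $67,590 − $0 = $67,590.
Annual expense = $67,590 / 10 = $6,759.
End of year 1: book value $60,831.
End of year 2: book value $54,072.
End of year 3: book value $47,313.
End of year 4: book value $40,554.
End of year 5: book value $33,795.
End of year 6: book value $27,036.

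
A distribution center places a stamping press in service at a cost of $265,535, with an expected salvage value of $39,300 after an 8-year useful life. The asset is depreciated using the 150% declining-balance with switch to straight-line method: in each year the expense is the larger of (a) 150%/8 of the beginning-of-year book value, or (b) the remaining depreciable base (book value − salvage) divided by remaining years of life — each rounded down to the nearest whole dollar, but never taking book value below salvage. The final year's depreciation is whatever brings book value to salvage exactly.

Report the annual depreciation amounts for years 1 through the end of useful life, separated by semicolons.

$49,787; $40,452; $32,868; $26,705; $21,698; $18,241; $18,242; $18,242

Depreciable base = $265,535 − $39,300 = $226,235.
Year 1: DB = ⌊$265,535 × 150%/8⌋ = $49,787; SL = ⌊$226,235/8⌋ = $28,279 → take DB $49,787. Book value $215,748.
Year 2: DB = ⌊$215,748 × 150%/8⌋ = $40,452; SL = ⌊$176,448/7⌋ = $25,206 → take DB $40,452. Book value $175,296.
Year 3: DB = ⌊$175,296 × 150%/8⌋ = $32,868; SL = ⌊$135,996/6⌋ = $22,666 → take DB $32,868. Book value $142,428.
Year 4: DB = ⌊$142,428 × 150%/8⌋ = $26,705; SL = ⌊$103,128/5⌋ = $20,625 → take DB $26,705. Book value $115,723.
Year 5: DB = ⌊$115,723 × 150%/8⌋ = $21,698; SL = ⌊$76,423/4⌋ = $19,105 → take DB $21,698. Book value $94,025.
Year 6: DB = ⌊$94,025 × 150%/8⌋ = $17,629; SL = ⌊$54,725/3⌋ = $18,241 → take SL $18,241. Book value $75,784.
Year 7: DB = ⌊$75,784 × 150%/8⌋ = $14,209; SL = ⌊$36,484/2⌋ = $18,242 → take SL $18,242. Book value $57,542.
Year 8 (final): $57,542 − $39,300 = $18,242. Book value $39,300.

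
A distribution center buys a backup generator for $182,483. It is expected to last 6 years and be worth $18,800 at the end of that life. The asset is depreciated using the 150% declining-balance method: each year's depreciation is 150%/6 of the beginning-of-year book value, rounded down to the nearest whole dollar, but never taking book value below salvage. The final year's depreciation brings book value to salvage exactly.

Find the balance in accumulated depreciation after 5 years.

$139,178

Depreciable base = $182,483 − $18,800 = $163,683.
Year 1: ⌊$182,483 × 150%/6⌋ = $45,620. Book value $136,863.
Year 2: ⌊$136,863 × 150%/6⌋ = $34,215. Book value $102,648.
Year 3: ⌊$102,648 × 150%/6⌋ = $25,662. Book value $76,986.
Year 4: ⌊$76,986 × 150%/6⌋ = $19,246. Book value $57,740.
Year 5: ⌊$57,740 × 150%/6⌋ = $14,435. Book value $43,305.
Accumulated through year 5 = $182,483 − $43,305 = $139,178.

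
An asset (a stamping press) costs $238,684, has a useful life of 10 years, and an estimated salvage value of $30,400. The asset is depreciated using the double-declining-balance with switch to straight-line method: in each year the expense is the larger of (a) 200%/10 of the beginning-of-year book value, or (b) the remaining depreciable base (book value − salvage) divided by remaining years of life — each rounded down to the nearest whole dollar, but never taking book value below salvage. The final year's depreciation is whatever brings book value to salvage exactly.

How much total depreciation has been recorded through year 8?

Depreciable base = $238,684 − $30,400 = $208,284.
Year 1: DB = ⌊$238,684 × 200%/10⌋ = $47,736; SL = ⌊$208,284/10⌋ = $20,828 → take DB $47,736. Book value $190,948.
Year 2: DB = ⌊$190,948 × 200%/10⌋ = $38,189; SL = ⌊$160,548/9⌋ = $17,838 → take DB $38,189. Book value $152,759.
Year 3: DB = ⌊$152,759 × 200%/10⌋ = $30,551; SL = ⌊$122,359/8⌋ = $15,294 → take DB $30,551. Book value $122,208.
Year 4: DB = ⌊$122,208 × 200%/10⌋ = $24,441; SL = ⌊$91,808/7⌋ = $13,115 → take DB $24,441. Book value $97,767.
Year 5: DB = ⌊$97,767 × 200%/10⌋ = $19,553; SL = ⌊$67,367/6⌋ = $11,227 → take DB $19,553. Book value $78,214.
Year 6: DB = ⌊$78,214 × 200%/10⌋ = $15,642; SL = ⌊$47,814/5⌋ = $9,562 → take DB $15,642. Book value $62,572.
Year 7: DB = ⌊$62,572 × 200%/10⌋ = $12,514; SL = ⌊$32,172/4⌋ = $8,043 → take DB $12,514. Book value $50,058.
Year 8: DB = ⌊$50,058 × 200%/10⌋ = $10,011; SL = ⌊$19,658/3⌋ = $6,552 → take DB $10,011. Book value $40,047.
Accumulated through year 8 = $238,684 − $40,047 = $198,637.

$198,637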